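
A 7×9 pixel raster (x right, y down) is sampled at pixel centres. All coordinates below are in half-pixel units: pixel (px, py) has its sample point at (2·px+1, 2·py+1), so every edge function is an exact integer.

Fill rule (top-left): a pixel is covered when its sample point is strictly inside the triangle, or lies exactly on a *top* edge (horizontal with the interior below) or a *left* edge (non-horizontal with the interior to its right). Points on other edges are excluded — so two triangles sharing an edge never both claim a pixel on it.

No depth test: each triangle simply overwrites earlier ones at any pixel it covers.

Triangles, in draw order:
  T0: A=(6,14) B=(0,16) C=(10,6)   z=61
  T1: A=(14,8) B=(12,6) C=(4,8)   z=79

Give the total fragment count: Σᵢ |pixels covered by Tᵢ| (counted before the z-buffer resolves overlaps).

T0:
  2·area = 40
  edge (6, 14)→(0, 16): d=(-6,2) right/bottom  bias=-1
  edge (0, 16)→(10, 6): d=(10,-10) top-left  bias=+0
  edge (10, 6)→(6, 14): d=(-4,8) right/bottom  bias=-1
    (6,1)@(13, 3): e=[52,0,-12] → ·  [on edge]
    (5,2)@(11, 5): e=[44,0,-4] → ·  [on edge]
    (4,3)@(9, 7): e=[36,0,4] → #  [on edge]
    (5,3)@(11, 7): e=[32,20,-12] → ·
    (3,4)@(7, 9): e=[28,0,12] → #  [on edge]
    (4,4)@(9, 9): e=[24,20,-4] → ·
    (2,5)@(5, 11): e=[20,0,20] → #  [on edge]
    (4,5)@(9, 11): e=[12,40,-12] → ·
    (1,6)@(3, 13): e=[12,0,28] → #  [on edge]
    (3,6)@(7, 13): e=[4,40,-4] → ·
    (4,6)@(9, 13): e=[0,60,-20] → ·  [on edge]
    (0,7)@(1, 15): e=[4,0,36] → #  [on edge]
    (1,7)@(3, 15): e=[0,20,20] → ·  [on edge]
  covered (7 px):
    · · · · · · ·
    · · · · · · ·
    · · · · · · ·
    · · · · # · ·
    · · · # · · ·
    · · # # · · ·
    · # # · · · ·
    # · · · · · ·
    · · · · · · ·
T1:
  2·area = 20  (B↔C swapped to make it positive)
  edge (14, 8)→(4, 8): d=(-10,0) right/bottom  bias=-1
  edge (4, 8)→(12, 6): d=(8,-2) top-left  bias=+0
  edge (12, 6)→(14, 8): d=(2,2) right/bottom  bias=-1
    (3,0)@(7, 1): e=[70,-50,0] → ·  [on edge]
    (4,1)@(9, 3): e=[50,-30,0] → ·  [on edge]
    (5,2)@(11, 5): e=[30,-10,0] → ·  [on edge]
    (4,3)@(9, 7): e=[10,2,8] → #
    (5,3)@(11, 7): e=[10,6,4] → #
    (6,3)@(13, 7): e=[10,10,0] → ·  [on edge]
    (4,4)@(9, 9): e=[-10,18,12] → ·
    (5,4)@(11, 9): e=[-10,22,8] → ·
  covered (2 px):
    · · · · · · ·
    · · · · · · ·
    · · · · · · ·
    · · · · # # ·
    · · · · · · ·
    · · · · · · ·
    · · · · · · ·
    · · · · · · ·
    · · · · · · ·

Final: 9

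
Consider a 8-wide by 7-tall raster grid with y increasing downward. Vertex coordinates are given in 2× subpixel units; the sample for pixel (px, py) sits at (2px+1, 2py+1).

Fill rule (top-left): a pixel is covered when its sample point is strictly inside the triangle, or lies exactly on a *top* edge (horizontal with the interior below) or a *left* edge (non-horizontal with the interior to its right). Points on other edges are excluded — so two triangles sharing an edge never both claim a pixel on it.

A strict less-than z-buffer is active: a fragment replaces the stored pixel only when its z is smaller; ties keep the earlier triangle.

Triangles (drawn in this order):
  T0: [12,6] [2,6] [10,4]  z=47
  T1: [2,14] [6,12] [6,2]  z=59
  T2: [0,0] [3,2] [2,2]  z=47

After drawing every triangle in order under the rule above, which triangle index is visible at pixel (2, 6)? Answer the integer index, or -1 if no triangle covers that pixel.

T0:
  2·area = 20
  edge (12, 6)→(2, 6): d=(-10,0) right/bottom  bias=-1
  edge (2, 6)→(10, 4): d=(8,-2) top-left  bias=+0
  edge (10, 4)→(12, 6): d=(2,2) right/bottom  bias=-1
    (3,0)@(7, 1): e=[50,-30,0] → ·  [on edge]
    (4,1)@(9, 3): e=[30,-10,0] → ·  [on edge]
    (3,2)@(7, 5): e=[10,2,8] → █
    (4,2)@(9, 5): e=[10,6,4] → █
    (5,2)@(11, 5): e=[10,10,0] → ·  [on edge]
    (3,3)@(7, 7): e=[-10,18,12] → ·
    (4,3)@(9, 7): e=[-10,22,8] → ·
    (6,3)@(13, 7): e=[-10,30,0] → ·  [on edge]
    (7,4)@(15, 9): e=[-30,50,0] → ·  [on edge]
  covered (2 px):
    · · · · · · · ·
    · · · · · · · ·
    · · · █ █ · · ·
    · · · · · · · ·
    · · · · · · · ·
    · · · · · · · ·
    · · · · · · · ·
T1:
  2·area = 40  (B↔C swapped to make it positive)
  edge (2, 14)→(6, 2): d=(4,-12) top-left  bias=+0
  edge (6, 2)→(6, 12): d=(0,10) right/bottom  bias=-1
  edge (6, 12)→(2, 14): d=(-4,2) right/bottom  bias=-1
    (2,2)@(5, 5): e=[0,10,30] → █  [on edge]
    (3,2)@(7, 5): e=[24,-10,26] → ·
    (2,3)@(5, 7): e=[8,10,22] → █
    (3,3)@(7, 7): e=[32,-10,18] → ·
    (2,4)@(5, 9): e=[16,10,14] → █
    (3,4)@(7, 9): e=[40,-10,10] → ·
    (1,5)@(3, 11): e=[0,30,10] → █  [on edge]
    (3,5)@(7, 11): e=[48,-10,2] → ·
    (1,6)@(3, 13): e=[8,30,2] → █
    (2,6)@(5, 13): e=[32,10,-2] → ·
  covered (6 px):
    · · · · · · · ·
    · · · · · · · ·
    · · █ · · · · ·
    · · █ · · · · ·
    · · █ · · · · ·
    · █ █ · · · · ·
    · █ · · · · · ·
T2:
  2·area = 2
  edge (0, 0)→(3, 2): d=(3,2) right/bottom  bias=-1
  edge (3, 2)→(2, 2): d=(-1,0) right/bottom  bias=-1
  edge (2, 2)→(0, 0): d=(-2,-2) top-left  bias=+0
    (0,0)@(1, 1): e=[1,1,0] → █  [on edge]
    (1,0)@(3, 1): e=[-3,1,4] → ·
    (0,1)@(1, 3): e=[7,-1,-4] → ·
    (1,1)@(3, 3): e=[3,-1,0] → ·  [on edge]
    (2,2)@(5, 5): e=[5,-3,0] → ·  [on edge]
    (3,3)@(7, 7): e=[7,-5,0] → ·  [on edge]
    (4,4)@(9, 9): e=[9,-7,0] → ·  [on edge]
    (5,5)@(11, 11): e=[11,-9,0] → ·  [on edge]
    (6,6)@(13, 13): e=[13,-11,0] → ·  [on edge]
  covered (1 px):
    █ · · · · · · ·
    · · · · · · · ·
    · · · · · · · ·
    · · · · · · · ·
    · · · · · · · ·
    · · · · · · · ·
    · · · · · · · ·

Z-buffer (winner per pixel, '.' = empty):
  2 . . . . . . .
  . . . . . . . .
  . . 1 0 0 . . .
  . . 1 . . . . .
  . . 1 . . . . .
  . 1 1 . . . . .
  . 1 . . . . . .

Result: -1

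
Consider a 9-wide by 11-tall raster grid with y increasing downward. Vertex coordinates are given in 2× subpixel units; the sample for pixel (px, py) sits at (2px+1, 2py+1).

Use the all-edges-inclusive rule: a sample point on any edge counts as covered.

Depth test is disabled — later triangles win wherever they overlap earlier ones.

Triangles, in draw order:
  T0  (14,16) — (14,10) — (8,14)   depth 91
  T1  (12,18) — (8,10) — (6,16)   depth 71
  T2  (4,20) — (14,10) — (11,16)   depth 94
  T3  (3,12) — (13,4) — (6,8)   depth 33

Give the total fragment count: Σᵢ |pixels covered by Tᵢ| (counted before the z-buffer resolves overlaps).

T0:
  2·area = 36  (B↔C swapped to make it positive)
  edge (14, 16)→(8, 14): d=(-6,-2) inclusive
  edge (8, 14)→(14, 10): d=(6,-4) inclusive
  edge (14, 10)→(14, 16): d=(0,6) inclusive
    (6,5)@(13, 11): e=[28,2,6] → X
    (7,5)@(15, 11): e=[32,10,-6] → .
    (2,6)@(5, 13): e=[0,-18,54] → .  [on edge]
    (5,6)@(11, 13): e=[12,6,18] → X
    (7,6)@(15, 13): e=[20,22,-6] → .
    (5,7)@(11, 15): e=[0,18,18] → X  [on edge]
    (7,7)@(15, 15): e=[8,34,-6] → .
    (5,8)@(11, 17): e=[-12,30,18] → .
    (6,8)@(13, 17): e=[-8,38,6] → .
    (8,8)@(17, 17): e=[0,54,-18] → .  [on edge]
  covered (5 px):
    . . . . . . . . .
    . . . . . . . . .
    . . . . . . . . .
    . . . . . . . . .
    . . . . . . . . .
    . . . . . . X . .
    . . . . . X X . .
    . . . . . X X . .
    . . . . . . . . .
    . . . . . . . . .
    . . . . . . . . .
T1:
  2·area = 40  (B↔C swapped to make it positive)
  edge (12, 18)→(6, 16): d=(-6,-2) inclusive
  edge (6, 16)→(8, 10): d=(2,-6) inclusive
  edge (8, 10)→(12, 18): d=(4,8) inclusive
    (5,0)@(11, 1): e=[100,0,-60] → .  [on edge]
    (4,3)@(9, 7): e=[60,0,-20] → .  [on edge]
    (3,6)@(7, 13): e=[20,0,20] → X  [on edge]
    (4,6)@(9, 13): e=[24,12,4] → X
    (5,6)@(11, 13): e=[28,24,-12] → .
    (1,7)@(3, 15): e=[0,-20,60] → .  [on edge]
    (3,7)@(7, 15): e=[8,4,28] → X
    (5,7)@(11, 15): e=[16,28,-4] → .
    (3,8)@(7, 17): e=[-4,8,36] → .
    (4,8)@(9, 17): e=[0,20,20] → X  [on edge]
    (5,8)@(11, 17): e=[4,32,4] → X
    (6,8)@(13, 17): e=[8,44,-12] → .
    (2,9)@(5, 19): e=[-20,0,60] → .  [on edge]
    (7,9)@(15, 19): e=[0,60,-20] → .  [on edge]
  covered (6 px):
    . . . . . . . . .
    . . . . . . . . .
    . . . . . . . . .
    . . . . . . . . .
    . . . . . . . . .
    . . . . . . . . .
    . . . X X . . . .
    . . . X X . . . .
    . . . . X X . . .
    . . . . . . . . .
    . . . . . . . . .
T2:
  2·area = 30
  edge (4, 20)→(14, 10): d=(10,-10) inclusive
  edge (14, 10)→(11, 16): d=(-3,6) inclusive
  edge (11, 16)→(4, 20): d=(-7,4) inclusive
    (8,3)@(17, 7): e=[0,-9,39] → .  [on edge]
    (7,4)@(15, 9): e=[0,-3,33] → .  [on edge]
    (6,5)@(13, 11): e=[0,3,27] → X  [on edge]
    (7,5)@(15, 11): e=[20,-9,19] → .
    (5,6)@(11, 13): e=[0,9,21] → X  [on edge]
    (6,6)@(13, 13): e=[20,-3,13] → .
    (4,7)@(9, 15): e=[0,15,15] → X  [on edge]
    (6,7)@(13, 15): e=[40,-9,-1] → .
    (3,8)@(7, 17): e=[0,21,9] → X  [on edge]
    (5,8)@(11, 17): e=[40,-3,-7] → .
    (2,9)@(5, 19): e=[0,27,3] → X  [on edge]
    (3,9)@(7, 19): e=[20,15,-5] → .
    (1,10)@(3, 21): e=[0,33,-3] → .  [on edge]
  covered (7 px):
    . . . . . . . . .
    . . . . . . . . .
    . . . . . . . . .
    . . . . . . . . .
    . . . . . . . . .
    . . . . . . X . .
    . . . . . X . . .
    . . . . X X . . .
    . . . X X . . . .
    . . X . . . . . .
    . . . . . . . . .
T3:
  2·area = 16  (B↔C swapped to make it positive)
  edge (3, 12)→(6, 8): d=(3,-4) inclusive
  edge (6, 8)→(13, 4): d=(7,-4) inclusive
  edge (13, 4)→(3, 12): d=(-10,8) inclusive
    (4,3)@(9, 7): e=[9,5,2] → X
    (5,3)@(11, 7): e=[17,13,-14] → .
    (4,4)@(9, 9): e=[15,19,-18] → .
  covered (1 px):
    . . . . . . . . .
    . . . . . . . . .
    . . . . . . . . .
    . . . . X . . . .
    . . . . . . . . .
    . . . . . . . . .
    . . . . . . . . .
    . . . . . . . . .
    . . . . . . . . .
    . . . . . . . . .
    . . . . . . . . .

Final: 19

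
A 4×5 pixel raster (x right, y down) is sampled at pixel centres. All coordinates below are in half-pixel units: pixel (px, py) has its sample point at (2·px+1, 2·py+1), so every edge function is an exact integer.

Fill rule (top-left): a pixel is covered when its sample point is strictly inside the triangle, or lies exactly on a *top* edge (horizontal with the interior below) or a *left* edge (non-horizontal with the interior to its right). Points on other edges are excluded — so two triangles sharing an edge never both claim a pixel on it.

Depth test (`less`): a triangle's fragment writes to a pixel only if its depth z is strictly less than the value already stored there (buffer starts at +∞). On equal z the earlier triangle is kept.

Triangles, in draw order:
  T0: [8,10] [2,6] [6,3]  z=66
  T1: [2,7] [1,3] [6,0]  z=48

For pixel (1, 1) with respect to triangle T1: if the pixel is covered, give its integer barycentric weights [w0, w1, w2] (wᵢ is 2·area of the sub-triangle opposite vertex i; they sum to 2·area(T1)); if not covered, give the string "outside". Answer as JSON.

T0:
  2·area = 34
  edge (8, 10)→(2, 6): d=(-6,-4) top-left  bias=+0
  edge (2, 6)→(6, 3): d=(4,-3) top-left  bias=+0
  edge (6, 3)→(8, 10): d=(2,7) right/bottom  bias=-1
    (2,2)@(5, 5): e=[18,5,11] → #
    (3,2)@(7, 5): e=[26,11,-3] → ·
    (2,3)@(5, 7): e=[6,13,15] → #
    (3,3)@(7, 7): e=[14,19,1] → #
    (2,4)@(5, 9): e=[-6,21,19] → ·
    (3,4)@(7, 9): e=[2,27,5] → #
  covered (4 px):
    · · · ·
    · · · ·
    · · # ·
    · · # #
    · · · #
T1:
  2·area = 23
  edge (2, 7)→(1, 3): d=(-1,-4) top-left  bias=+0
  edge (1, 3)→(6, 0): d=(5,-3) top-left  bias=+0
  edge (6, 0)→(2, 7): d=(-4,7) right/bottom  bias=-1
    (2,0)@(5, 1): e=[18,2,3] → #
    (3,0)@(7, 1): e=[26,8,-11] → ·
    (0,1)@(1, 3): e=[0,0,23] → #  [on edge]
    (1,1)@(3, 3): e=[8,6,9] → #
    (2,1)@(5, 3): e=[16,12,-5] → ·
    (0,2)@(1, 5): e=[-2,10,15] → ·
    (1,2)@(3, 5): e=[6,16,1] → #
    (2,2)@(5, 5): e=[14,22,-13] → ·
    (1,3)@(3, 7): e=[4,26,-7] → ·
  covered (4 px):
    · · # ·
    # # · ·
    · # · ·
    · · · ·
    · · · ·

Result: [6,9,8]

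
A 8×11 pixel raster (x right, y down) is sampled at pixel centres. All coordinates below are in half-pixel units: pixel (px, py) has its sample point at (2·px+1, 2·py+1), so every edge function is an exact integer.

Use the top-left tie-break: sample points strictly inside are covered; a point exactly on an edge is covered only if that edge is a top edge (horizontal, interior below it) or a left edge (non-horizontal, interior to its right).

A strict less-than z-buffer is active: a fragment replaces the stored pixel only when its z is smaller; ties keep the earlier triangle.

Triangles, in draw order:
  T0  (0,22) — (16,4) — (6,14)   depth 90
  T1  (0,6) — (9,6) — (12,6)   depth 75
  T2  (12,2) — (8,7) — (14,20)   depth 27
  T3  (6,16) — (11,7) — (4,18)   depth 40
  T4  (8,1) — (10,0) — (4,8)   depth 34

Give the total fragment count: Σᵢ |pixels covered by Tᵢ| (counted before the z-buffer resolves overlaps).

T0:
  2·area = 20  (B↔C swapped to make it positive)
  edge (0, 22)→(6, 14): d=(6,-8) top-left  bias=+0
  edge (6, 14)→(16, 4): d=(10,-10) top-left  bias=+0
  edge (16, 4)→(0, 22): d=(-16,18) right/bottom  bias=-1
    (7,2)@(15, 5): e=[18,0,2] → #  [on edge]
    (6,3)@(13, 7): e=[14,0,6] → #  [on edge]
    (7,3)@(15, 7): e=[30,20,-30] → ·
    (5,4)@(11, 9): e=[10,0,10] → #  [on edge]
    (6,4)@(13, 9): e=[26,20,-26] → ·
    (4,5)@(9, 11): e=[6,0,14] → #  [on edge]
    (5,5)@(11, 11): e=[22,20,-22] → ·
    (3,6)@(7, 13): e=[2,0,18] → #  [on edge]
    (4,6)@(9, 13): e=[18,20,-18] → ·
    (2,7)@(5, 15): e=[-2,0,22] → ·  [on edge]
    (3,7)@(7, 15): e=[14,20,-14] → ·
    (1,8)@(3, 17): e=[-6,0,26] → ·  [on edge]
    (0,9)@(1, 19): e=[-10,0,30] → ·  [on edge]
  covered (5 px):
    · · · · · · · ·
    · · · · · · · ·
    · · · · · · · #
    · · · · · · # ·
    · · · · · # · ·
    · · · · # · · ·
    · · · # · · · ·
    · · · · · · · ·
    · · · · · · · ·
    · · · · · · · ·
    · · · · · · · ·
T1:
  degenerate (2·area = 0) — covers nothing
T2:
  2·area = 82  (B↔C swapped to make it positive)
  edge (12, 2)→(14, 20): d=(2,18) right/bottom  bias=-1
  edge (14, 20)→(8, 7): d=(-6,-13) top-left  bias=+0
  edge (8, 7)→(12, 2): d=(4,-5) top-left  bias=+0
    (5,2)@(11, 5): e=[24,51,7] → #
    (6,2)@(13, 5): e=[-12,77,17] → ·
    (4,3)@(9, 7): e=[64,13,5] → #
    (6,3)@(13, 7): e=[-8,65,25] → ·
    (4,4)@(9, 9): e=[68,1,13] → #
    (6,4)@(13, 9): e=[-4,53,33] → ·
    (4,5)@(9, 11): e=[72,-11,21] → ·
    (5,5)@(11, 11): e=[36,15,31] → #
    (6,5)@(13, 11): e=[0,41,41] → ·  [on edge]
    (5,6)@(11, 13): e=[40,3,39] → #
    (6,6)@(13, 13): e=[4,29,49] → #
    (7,6)@(15, 13): e=[-32,55,59] → ·
  covered (10 px):
    · · · · · · · ·
    · · · · · · · ·
    · · · · · # · ·
    · · · · # # · ·
    · · · · # # · ·
    · · · · · # · ·
    · · · · · # # ·
    · · · · · · # ·
    · · · · · · # ·
    · · · · · · · ·
    · · · · · · · ·
T3:
  2·area = 8  (B↔C swapped to make it positive)
  edge (6, 16)→(4, 18): d=(-2,2) right/bottom  bias=-1
  edge (4, 18)→(11, 7): d=(7,-11) top-left  bias=+0
  edge (11, 7)→(6, 16): d=(-5,9) right/bottom  bias=-1
    (5,3)@(11, 7): e=[8,0,0] → ·  [on edge]
    (7,3)@(15, 7): e=[0,44,-36] → ·  [on edge]
    (6,4)@(13, 9): e=[0,36,-28] → ·  [on edge]
    (5,5)@(11, 11): e=[0,28,-20] → ·  [on edge]
    (4,6)@(9, 13): e=[0,20,-12] → ·  [on edge]
    (3,7)@(7, 15): e=[0,12,-4] → ·  [on edge]
    (2,8)@(5, 17): e=[0,4,4] → ·  [on edge]
    (1,9)@(3, 19): e=[0,-4,12] → ·  [on edge]
    (0,10)@(1, 21): e=[0,-12,20] → ·  [on edge]
  covered (0 px):
    · · · · · · · ·
    · · · · · · · ·
    · · · · · · · ·
    · · · · · · · ·
    · · · · · · · ·
    · · · · · · · ·
    · · · · · · · ·
    · · · · · · · ·
    · · · · · · · ·
    · · · · · · · ·
    · · · · · · · ·
T4:
  2·area = 10
  edge (8, 1)→(10, 0): d=(2,-1) top-left  bias=+0
  edge (10, 0)→(4, 8): d=(-6,8) right/bottom  bias=-1
  edge (4, 8)→(8, 1): d=(4,-7) top-left  bias=+0
    (4,0)@(9, 1): e=[1,2,7] → #
    (5,0)@(11, 1): e=[3,-14,21] → ·
    (3,1)@(7, 3): e=[3,6,1] → #
    (4,1)@(9, 3): e=[5,-10,15] → ·
    (3,2)@(7, 5): e=[7,-6,9] → ·
  covered (2 px):
    · · · · # · · ·
    · · · # · · · ·
    · · · · · · · ·
    · · · · · · · ·
    · · · · · · · ·
    · · · · · · · ·
    · · · · · · · ·
    · · · · · · · ·
    · · · · · · · ·
    · · · · · · · ·
    · · · · · · · ·

Answer: 17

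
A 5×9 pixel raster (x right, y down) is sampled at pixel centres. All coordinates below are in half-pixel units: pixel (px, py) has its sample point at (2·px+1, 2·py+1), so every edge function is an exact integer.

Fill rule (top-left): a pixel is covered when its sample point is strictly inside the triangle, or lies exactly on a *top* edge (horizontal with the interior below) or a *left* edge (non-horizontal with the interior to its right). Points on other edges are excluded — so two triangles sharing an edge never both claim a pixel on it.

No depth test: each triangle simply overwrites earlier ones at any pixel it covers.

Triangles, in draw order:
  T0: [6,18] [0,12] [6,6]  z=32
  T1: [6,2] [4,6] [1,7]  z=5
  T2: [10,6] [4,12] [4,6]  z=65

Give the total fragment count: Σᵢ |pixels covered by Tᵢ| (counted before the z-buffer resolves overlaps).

T0:
  2·area = 72
  edge (6, 18)→(0, 12): d=(-6,-6) top-left  bias=+0
  edge (0, 12)→(6, 6): d=(6,-6) top-left  bias=+0
  edge (6, 6)→(6, 18): d=(0,12) right/bottom  bias=-1
    (4,1)@(9, 3): e=[108,0,-36] → ·  [on edge]
    (3,2)@(7, 5): e=[84,0,-12] → ·  [on edge]
    (2,3)@(5, 7): e=[60,0,12] → #  [on edge]
    (3,3)@(7, 7): e=[72,12,-12] → ·
    (1,4)@(3, 9): e=[36,0,36] → #  [on edge]
    (3,4)@(7, 9): e=[60,24,-12] → ·
    (0,5)@(1, 11): e=[12,0,60] → #  [on edge]
    (3,5)@(7, 11): e=[48,36,-12] → ·
    (0,6)@(1, 13): e=[0,12,60] → #  [on edge]
    (3,6)@(7, 13): e=[36,48,-12] → ·
    (0,7)@(1, 15): e=[-12,24,60] → ·
    (1,7)@(3, 15): e=[0,36,36] → #  [on edge]
    (2,8)@(5, 17): e=[0,60,12] → #  [on edge]
  covered (12 px):
    · · · · ·
    · · · · ·
    · · · · ·
    · · # · ·
    · # # · ·
    # # # · ·
    # # # · ·
    · # # · ·
    · · # · ·
T1:
  2·area = 10
  edge (6, 2)→(4, 6): d=(-2,4) right/bottom  bias=-1
  edge (4, 6)→(1, 7): d=(-3,1) right/bottom  bias=-1
  edge (1, 7)→(6, 2): d=(5,-5) top-left  bias=+0
    (3,0)@(7, 1): e=[-2,12,0] → ·  [on edge]
    (2,1)@(5, 3): e=[2,8,0] → #  [on edge]
    (3,1)@(7, 3): e=[-6,6,10] → ·
    (1,2)@(3, 5): e=[6,4,0] → #  [on edge]
    (2,2)@(5, 5): e=[-2,2,10] → ·
    (3,2)@(7, 5): e=[-10,0,20] → ·  [on edge]
    (0,3)@(1, 7): e=[10,0,0] → ·  [on edge]
    (1,3)@(3, 7): e=[2,-2,10] → ·
  covered (2 px):
    · · · · ·
    · · # · ·
    · # · · ·
    · · · · ·
    · · · · ·
    · · · · ·
    · · · · ·
    · · · · ·
    · · · · ·
T2:
  2·area = 36
  edge (10, 6)→(4, 12): d=(-6,6) right/bottom  bias=-1
  edge (4, 12)→(4, 6): d=(0,-6) top-left  bias=+0
  edge (4, 6)→(10, 6): d=(6,0) top-left  bias=+0
    (2,3)@(5, 7): e=[24,6,6] → #
    (3,3)@(7, 7): e=[12,18,6] → #
    (4,3)@(9, 7): e=[0,30,6] → ·  [on edge]
    (2,4)@(5, 9): e=[12,6,18] → #
    (3,4)@(7, 9): e=[0,18,18] → ·  [on edge]
    (2,5)@(5, 11): e=[0,6,30] → ·  [on edge]
    (1,6)@(3, 13): e=[0,-6,42] → ·  [on edge]
    (0,7)@(1, 15): e=[0,-18,54] → ·  [on edge]
  covered (3 px):
    · · · · ·
    · · · · ·
    · · · · ·
    · · # # ·
    · · # · ·
    · · · · ·
    · · · · ·
    · · · · ·
    · · · · ·

Answer: 17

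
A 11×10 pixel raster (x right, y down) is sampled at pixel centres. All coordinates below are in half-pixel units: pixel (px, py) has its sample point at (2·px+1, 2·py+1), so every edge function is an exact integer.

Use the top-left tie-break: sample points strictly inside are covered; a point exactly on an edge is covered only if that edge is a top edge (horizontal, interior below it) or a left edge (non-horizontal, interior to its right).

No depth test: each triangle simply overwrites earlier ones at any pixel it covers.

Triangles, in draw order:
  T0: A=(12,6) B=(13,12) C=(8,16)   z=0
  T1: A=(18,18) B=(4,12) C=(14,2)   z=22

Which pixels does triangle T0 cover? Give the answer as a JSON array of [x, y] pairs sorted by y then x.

T0:
  2·area = 34
  edge (12, 6)→(13, 12): d=(1,6) right/bottom  bias=-1
  edge (13, 12)→(8, 16): d=(-5,4) right/bottom  bias=-1
  edge (8, 16)→(12, 6): d=(4,-10) top-left  bias=+0
    (5,4)@(11, 9): e=[9,23,2] → X
    (6,4)@(13, 9): e=[-3,15,22] → .
    (5,5)@(11, 11): e=[11,13,10] → X
    (6,5)@(13, 11): e=[-1,5,30] → .
    (5,6)@(11, 13): e=[13,3,18] → X
    (6,6)@(13, 13): e=[1,-5,38] → .
    (4,7)@(9, 15): e=[27,1,6] → X
    (5,7)@(11, 15): e=[15,-7,26] → .
    (4,8)@(9, 17): e=[29,-9,14] → .
  covered (4 px):
    . . . . . . . . . . .
    . . . . . . . . . . .
    . . . . . . . . . . .
    . . . . . . . . . . .
    . . . . . X . . . . .
    . . . . . X . . . . .
    . . . . . X . . . . .
    . . . . X . . . . . .
    . . . . . . . . . . .
    . . . . . . . . . . .
T1:
  2·area = 200
  edge (18, 18)→(4, 12): d=(-14,-6) top-left  bias=+0
  edge (4, 12)→(14, 2): d=(10,-10) top-left  bias=+0
  edge (14, 2)→(18, 18): d=(4,16) right/bottom  bias=-1
    (7,0)@(15, 1): e=[220,0,-20] → .  [on edge]
    (6,1)@(13, 3): e=[180,0,20] → X  [on edge]
    (7,1)@(15, 3): e=[192,20,-12] → .
    (5,2)@(11, 5): e=[140,0,60] → X  [on edge]
    (7,2)@(15, 5): e=[164,40,-4] → .
    (4,3)@(9, 7): e=[100,0,100] → X  [on edge]
    (7,3)@(15, 7): e=[136,60,4] → X
    (8,3)@(17, 7): e=[148,80,-28] → .
    (3,4)@(7, 9): e=[60,0,140] → X  [on edge]
    (8,4)@(17, 9): e=[120,100,-20] → .
    (2,5)@(5, 11): e=[20,0,180] → X  [on edge]
    (8,5)@(17, 11): e=[92,120,-12] → .
    (1,6)@(3, 13): e=[-20,0,220] → .  [on edge]
    (0,7)@(1, 15): e=[-60,0,260] → .  [on edge]
    (5,7)@(11, 15): e=[0,100,100] → X  [on edge]
  covered (28 px):
    . . . . . . . . . . .
    . . . . . . X . . . .
    . . . . . X X . . . .
    . . . . X X X X . . .
    . . . X X X X X . . .
    . . X X X X X X . . .
    . . . X X X X X . . .
    . . . . . X X X X . .
    . . . . . . . . X . .
    . . . . . . . . . . .

Result: [[5,4],[5,5],[5,6],[4,7]]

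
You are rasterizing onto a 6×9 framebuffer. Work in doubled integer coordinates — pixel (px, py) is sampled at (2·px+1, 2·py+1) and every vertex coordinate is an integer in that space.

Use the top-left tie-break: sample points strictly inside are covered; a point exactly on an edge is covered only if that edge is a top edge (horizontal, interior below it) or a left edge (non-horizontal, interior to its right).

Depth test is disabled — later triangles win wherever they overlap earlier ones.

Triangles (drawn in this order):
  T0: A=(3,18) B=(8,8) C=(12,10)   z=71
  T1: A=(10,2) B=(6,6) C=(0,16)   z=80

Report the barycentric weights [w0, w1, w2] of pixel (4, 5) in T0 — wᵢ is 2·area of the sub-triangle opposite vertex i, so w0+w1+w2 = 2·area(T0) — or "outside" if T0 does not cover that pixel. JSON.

T0:
  2·area = 50
  edge (3, 18)→(8, 8): d=(5,-10) top-left  bias=+0
  edge (8, 8)→(12, 10): d=(4,2) right/bottom  bias=-1
  edge (12, 10)→(3, 18): d=(-9,8) right/bottom  bias=-1
    (4,4)@(9, 9): e=[15,2,33] → #
    (5,4)@(11, 9): e=[35,-2,17] → ·
    (3,5)@(7, 11): e=[5,14,31] → #
    (5,5)@(11, 11): e=[45,6,-1] → ·
    (3,6)@(7, 13): e=[15,22,13] → #
    (4,6)@(9, 13): e=[35,18,-3] → ·
    (2,7)@(5, 15): e=[5,34,11] → #
    (3,7)@(7, 15): e=[25,30,-5] → ·
    (2,8)@(5, 17): e=[15,42,-7] → ·
  covered (5 px):
    · · · · · ·
    · · · · · ·
    · · · · · ·
    · · · · · ·
    · · · · # ·
    · · · # # ·
    · · · # · ·
    · · # · · ·
    · · · · · ·
T1:
  2·area = 16  (B↔C swapped to make it positive)
  edge (10, 2)→(0, 16): d=(-10,14) right/bottom  bias=-1
  edge (0, 16)→(6, 6): d=(6,-10) top-left  bias=+0
  edge (6, 6)→(10, 2): d=(4,-4) top-left  bias=+0
    (4,0)@(9, 1): e=[24,0,-8] → ·  [on edge]
    (5,0)@(11, 1): e=[-4,20,0] → ·  [on edge]
    (4,1)@(9, 3): e=[4,12,0] → #  [on edge]
    (5,1)@(11, 3): e=[-24,32,8] → ·
    (3,2)@(7, 5): e=[12,4,0] → #  [on edge]
    (4,2)@(9, 5): e=[-16,24,8] → ·
    (2,3)@(5, 7): e=[20,-4,0] → ·  [on edge]
    (3,3)@(7, 7): e=[-8,16,8] → ·
    (1,4)@(3, 9): e=[28,-12,0] → ·  [on edge]
    (2,4)@(5, 9): e=[0,8,8] → ·  [on edge]
    (0,5)@(1, 11): e=[36,-20,0] → ·  [on edge]
    (1,5)@(3, 11): e=[8,0,8] → #  [on edge]
  covered (3 px):
    · · · · · ·
    · · · · # ·
    · · · # · ·
    · · · · · ·
    · · · · · ·
    · # · · · ·
    · · · · · ·
    · · · · · ·
    · · · · · ·

Answer: [10,15,25]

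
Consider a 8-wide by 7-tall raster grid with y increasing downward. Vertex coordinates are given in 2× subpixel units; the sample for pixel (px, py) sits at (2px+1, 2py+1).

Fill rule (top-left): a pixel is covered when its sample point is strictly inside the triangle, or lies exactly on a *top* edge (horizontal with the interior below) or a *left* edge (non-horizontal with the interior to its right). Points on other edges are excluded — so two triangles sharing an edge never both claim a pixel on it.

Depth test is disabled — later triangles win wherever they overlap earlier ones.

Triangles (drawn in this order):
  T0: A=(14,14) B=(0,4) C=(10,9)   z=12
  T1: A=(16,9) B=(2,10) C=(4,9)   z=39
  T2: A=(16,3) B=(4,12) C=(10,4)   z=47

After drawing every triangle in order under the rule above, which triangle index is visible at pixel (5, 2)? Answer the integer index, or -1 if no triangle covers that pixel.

T0:
  2·area = 30
  edge (14, 14)→(0, 4): d=(-14,-10) top-left  bias=+0
  edge (0, 4)→(10, 9): d=(10,5) right/bottom  bias=-1
  edge (10, 9)→(14, 14): d=(4,5) right/bottom  bias=-1
    (2,3)@(5, 7): e=[8,5,17] → #
    (3,3)@(7, 7): e=[28,-5,7] → ·
    (2,4)@(5, 9): e=[-20,25,25] → ·
    (3,4)@(7, 9): e=[0,15,15] → #  [on edge]
    (4,4)@(9, 9): e=[20,5,5] → #
    (5,4)@(11, 9): e=[40,-5,-5] → ·
    (3,5)@(7, 11): e=[-28,35,23] → ·
    (4,5)@(9, 11): e=[-8,25,13] → ·
    (5,5)@(11, 11): e=[12,15,3] → #
    (6,5)@(13, 11): e=[32,5,-7] → ·
    (5,6)@(11, 13): e=[-16,35,11] → ·
    (6,6)@(13, 13): e=[4,25,1] → #
  covered (5 px):
    · · · · · · · ·
    · · · · · · · ·
    · · · · · · · ·
    · · # · · · · ·
    · · · # # · · ·
    · · · · · # · ·
    · · · · · · # ·
T1:
  2·area = 12
  edge (16, 9)→(2, 10): d=(-14,1) right/bottom  bias=-1
  edge (2, 10)→(4, 9): d=(2,-1) top-left  bias=+0
  edge (4, 9)→(16, 9): d=(12,0) top-left  bias=+0
    (0,4)@(1, 9): e=[15,-3,0] → ·  [on edge]
    (1,4)@(3, 9): e=[13,-1,0] → ·  [on edge]
    (2,4)@(5, 9): e=[11,1,0] → #  [on edge]
    (3,4)@(7, 9): e=[9,3,0] → #  [on edge]
    (4,4)@(9, 9): e=[7,5,0] → #  [on edge]
    (5,4)@(11, 9): e=[5,7,0] → #  [on edge]
    (6,4)@(13, 9): e=[3,9,0] → #  [on edge]
    (7,4)@(15, 9): e=[1,11,0] → #  [on edge]
    (2,5)@(5, 11): e=[-17,5,24] → ·
    (3,5)@(7, 11): e=[-19,7,24] → ·
    (4,5)@(9, 11): e=[-21,9,24] → ·
    (5,5)@(11, 11): e=[-23,11,24] → ·
  covered (6 px):
    · · · · · · · ·
    · · · · · · · ·
    · · · · · · · ·
    · · · · · · · ·
    · · # # # # # #
    · · · · · · · ·
    · · · · · · · ·
T2:
  2·area = 42
  edge (16, 3)→(4, 12): d=(-12,9) right/bottom  bias=-1
  edge (4, 12)→(10, 4): d=(6,-8) top-left  bias=+0
  edge (10, 4)→(16, 3): d=(6,-1) top-left  bias=+0
    (5,2)@(11, 5): e=[21,14,7] → #
    (6,2)@(13, 5): e=[3,30,9] → #
    (7,2)@(15, 5): e=[-15,46,11] → ·
    (4,3)@(9, 7): e=[15,10,17] → #
    (5,3)@(11, 7): e=[-3,26,19] → ·
    (6,3)@(13, 7): e=[-21,42,21] → ·
    (3,4)@(7, 9): e=[9,6,27] → #
    (4,4)@(9, 9): e=[-9,22,29] → ·
    (2,5)@(5, 11): e=[3,2,37] → #
    (3,5)@(7, 11): e=[-15,18,39] → ·
    (2,6)@(5, 13): e=[-21,14,49] → ·
  covered (5 px):
    · · · · · · · ·
    · · · · · · · ·
    · · · · · # # ·
    · · · · # · · ·
    · · · # · · · ·
    · · # · · · · ·
    · · · · · · · ·

Z-buffer (winner per pixel, '.' = empty):
  . . . . . . . .
  . . . . . . . .
  . . . . . 2 2 .
  . . 0 . 2 . . .
  . . 1 2 1 1 1 1
  . . 2 . . 0 . .
  . . . . . . 0 .

Answer: 2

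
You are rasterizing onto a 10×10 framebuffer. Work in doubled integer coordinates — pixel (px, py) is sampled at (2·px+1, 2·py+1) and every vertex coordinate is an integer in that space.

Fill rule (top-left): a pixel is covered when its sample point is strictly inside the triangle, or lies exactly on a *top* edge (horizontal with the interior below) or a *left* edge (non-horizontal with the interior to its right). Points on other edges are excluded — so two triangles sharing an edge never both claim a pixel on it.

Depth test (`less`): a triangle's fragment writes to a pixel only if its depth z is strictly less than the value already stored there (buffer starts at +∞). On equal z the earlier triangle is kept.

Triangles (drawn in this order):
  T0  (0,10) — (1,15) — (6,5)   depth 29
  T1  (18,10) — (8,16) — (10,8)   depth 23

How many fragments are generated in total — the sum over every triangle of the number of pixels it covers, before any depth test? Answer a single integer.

T0:
  2·area = 35  (B↔C swapped to make it positive)
  edge (0, 10)→(6, 5): d=(6,-5) top-left  bias=+0
  edge (6, 5)→(1, 15): d=(-5,10) right/bottom  bias=-1
  edge (1, 15)→(0, 10): d=(-1,-5) top-left  bias=+0
    (3,1)@(7, 3): e=[-7,0,42] → ·  [on edge]
    (2,3)@(5, 7): e=[7,0,28] → ·  [on edge]
    (1,4)@(3, 9): e=[9,10,16] → #
    (2,4)@(5, 9): e=[19,-10,26] → ·
    (0,5)@(1, 11): e=[11,20,4] → #
    (1,5)@(3, 11): e=[21,0,14] → ·  [on edge]
    (0,6)@(1, 13): e=[23,10,2] → #
    (1,6)@(3, 13): e=[33,-10,12] → ·
    (0,7)@(1, 15): e=[35,0,0] → ·  [on edge]
  covered (3 px):
    · · · · · · · · · ·
    · · · · · · · · · ·
    · · · · · · · · · ·
    · · · · · · · · · ·
    · # · · · · · · · ·
    # · · · · · · · · ·
    # · · · · · · · · ·
    · · · · · · · · · ·
    · · · · · · · · · ·
    · · · · · · · · · ·
T1:
  2·area = 68
  edge (18, 10)→(8, 16): d=(-10,6) right/bottom  bias=-1
  edge (8, 16)→(10, 8): d=(2,-8) top-left  bias=+0
  edge (10, 8)→(18, 10): d=(8,2) right/bottom  bias=-1
    (5,4)@(11, 9): e=[52,10,6] → #
    (6,4)@(13, 9): e=[40,26,2] → #
    (7,4)@(15, 9): e=[28,42,-2] → ·
    (5,5)@(11, 11): e=[32,14,22] → #
    (7,5)@(15, 11): e=[8,46,14] → #
    (8,5)@(17, 11): e=[-4,62,10] → ·
    (4,6)@(9, 13): e=[24,2,42] → #
    (6,6)@(13, 13): e=[0,34,34] → ·  [on edge]
    (7,6)@(15, 13): e=[-12,50,30] → ·
    (4,7)@(9, 15): e=[4,6,58] → #
    (5,7)@(11, 15): e=[-8,22,54] → ·
    (4,8)@(9, 17): e=[-16,10,74] → ·
    (1,9)@(3, 19): e=[0,-34,102] → ·  [on edge]
  covered (8 px):
    · · · · · · · · · ·
    · · · · · · · · · ·
    · · · · · · · · · ·
    · · · · · · · · · ·
    · · · · · # # · · ·
    · · · · · # # # · ·
    · · · · # # · · · ·
    · · · · # · · · · ·
    · · · · · · · · · ·
    · · · · · · · · · ·

Result: 11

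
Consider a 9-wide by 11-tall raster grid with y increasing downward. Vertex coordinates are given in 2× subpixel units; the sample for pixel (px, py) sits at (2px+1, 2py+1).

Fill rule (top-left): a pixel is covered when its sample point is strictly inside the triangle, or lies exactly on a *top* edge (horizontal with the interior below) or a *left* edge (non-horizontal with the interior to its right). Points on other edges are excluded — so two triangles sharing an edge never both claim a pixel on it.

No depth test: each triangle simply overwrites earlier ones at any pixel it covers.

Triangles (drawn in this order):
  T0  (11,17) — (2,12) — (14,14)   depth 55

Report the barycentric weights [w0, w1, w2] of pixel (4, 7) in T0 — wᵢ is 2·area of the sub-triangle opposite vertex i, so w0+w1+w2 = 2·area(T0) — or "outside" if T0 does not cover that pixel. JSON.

T0:
  2·area = 42
  edge (11, 17)→(2, 12): d=(-9,-5) top-left  bias=+0
  edge (2, 12)→(14, 14): d=(12,2) right/bottom  bias=-1
  edge (14, 14)→(11, 17): d=(-3,3) right/bottom  bias=-1
    (8,5)@(17, 11): e=[84,-42,0] → ·  [on edge]
    (2,6)@(5, 13): e=[6,6,30] → #
    (3,6)@(7, 13): e=[16,2,24] → #
    (4,6)@(9, 13): e=[26,-2,18] → ·
    (7,6)@(15, 13): e=[56,-14,0] → ·  [on edge]
    (2,7)@(5, 15): e=[-12,30,24] → ·
    (3,7)@(7, 15): e=[-2,26,18] → ·
    (4,7)@(9, 15): e=[8,22,12] → #
    (5,7)@(11, 15): e=[18,18,6] → #
    (6,7)@(13, 15): e=[28,14,0] → ·  [on edge]
    (4,8)@(9, 17): e=[-10,46,6] → ·
    (5,8)@(11, 17): e=[0,42,0] → ·  [on edge]
    (4,9)@(9, 19): e=[-28,70,0] → ·  [on edge]
    (3,10)@(7, 21): e=[-56,98,0] → ·  [on edge]
  covered (4 px):
    · · · · · · · · ·
    · · · · · · · · ·
    · · · · · · · · ·
    · · · · · · · · ·
    · · · · · · · · ·
    · · · · · · · · ·
    · · # # · · · · ·
    · · · · # # · · ·
    · · · · · · · · ·
    · · · · · · · · ·
    · · · · · · · · ·

Result: [22,12,8]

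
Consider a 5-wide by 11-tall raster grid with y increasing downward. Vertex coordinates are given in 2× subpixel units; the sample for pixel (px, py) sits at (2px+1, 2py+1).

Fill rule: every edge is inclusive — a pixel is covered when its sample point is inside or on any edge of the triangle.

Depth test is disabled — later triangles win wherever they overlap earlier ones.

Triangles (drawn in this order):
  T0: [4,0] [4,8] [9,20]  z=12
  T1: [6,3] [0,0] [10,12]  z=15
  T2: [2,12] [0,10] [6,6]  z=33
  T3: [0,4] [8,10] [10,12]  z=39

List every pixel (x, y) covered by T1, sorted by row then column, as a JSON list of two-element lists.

T0:
  2·area = 40  (B↔C swapped to make it positive)
  edge (4, 0)→(9, 20): d=(5,20) inclusive
  edge (9, 20)→(4, 8): d=(-5,-12) inclusive
  edge (4, 8)→(4, 0): d=(0,-8) inclusive
    (2,2)@(5, 5): e=[5,27,8] → #
    (3,2)@(7, 5): e=[-35,51,24] → ·
    (2,3)@(5, 7): e=[15,17,8] → #
    (3,3)@(7, 7): e=[-25,41,24] → ·
    (2,4)@(5, 9): e=[25,7,8] → #
    (3,4)@(7, 9): e=[-15,31,24] → ·
    (2,5)@(5, 11): e=[35,-3,8] → ·
    (3,6)@(7, 13): e=[5,11,24] → #
    (4,6)@(9, 13): e=[-35,35,40] → ·
    (3,7)@(7, 15): e=[15,1,24] → #
    (4,7)@(9, 15): e=[-25,25,40] → ·
    (3,8)@(7, 17): e=[25,-9,24] → ·
  covered (5 px):
    · · · · ·
    · · · · ·
    · · # · ·
    · · # · ·
    · · # · ·
    · · · · ·
    · · · # ·
    · · · # ·
    · · · · ·
    · · · · ·
    · · · · ·
T1:
  2·area = 42  (B↔C swapped to make it positive)
  edge (6, 3)→(10, 12): d=(4,9) inclusive
  edge (10, 12)→(0, 0): d=(-10,-12) inclusive
  edge (0, 0)→(6, 3): d=(6,3) inclusive
    (0,0)@(1, 1): e=[37,2,3] → #
    (1,0)@(3, 1): e=[19,26,-3] → ·
    (0,1)@(1, 3): e=[45,-18,15] → ·
    (1,1)@(3, 3): e=[27,6,9] → #
    (2,1)@(5, 3): e=[9,30,3] → #
    (3,1)@(7, 3): e=[-9,54,-3] → ·
    (1,2)@(3, 5): e=[35,-14,21] → ·
    (2,2)@(5, 5): e=[17,10,15] → #
    (3,2)@(7, 5): e=[-1,34,9] → ·
    (2,3)@(5, 7): e=[25,-10,27] → ·
    (3,3)@(7, 7): e=[7,14,21] → #
    (4,3)@(9, 7): e=[-11,38,15] → ·
  covered (5 px):
    # · · · ·
    · # # · ·
    · · # · ·
    · · · # ·
    · · · · ·
    · · · · ·
    · · · · ·
    · · · · ·
    · · · · ·
    · · · · ·
    · · · · ·
T2:
  2·area = 20
  edge (2, 12)→(0, 10): d=(-2,-2) inclusive
  edge (0, 10)→(6, 6): d=(6,-4) inclusive
  edge (6, 6)→(2, 12): d=(-4,6) inclusive
    (2,3)@(5, 7): e=[16,2,2] → #
    (3,3)@(7, 7): e=[20,10,-10] → ·
    (1,4)@(3, 9): e=[8,6,6] → #
    (2,4)@(5, 9): e=[12,14,-6] → ·
    (0,5)@(1, 11): e=[0,10,10] → #  [on edge]
    (1,5)@(3, 11): e=[4,18,-2] → ·
    (0,6)@(1, 13): e=[-4,22,2] → ·
    (1,6)@(3, 13): e=[0,30,-10] → ·  [on edge]
    (2,7)@(5, 15): e=[0,50,-30] → ·  [on edge]
    (3,8)@(7, 17): e=[0,70,-50] → ·  [on edge]
    (4,9)@(9, 19): e=[0,90,-70] → ·  [on edge]
  covered (3 px):
    · · · · ·
    · · · · ·
    · · · · ·
    · · # · ·
    · # · · ·
    # · · · ·
    · · · · ·
    · · · · ·
    · · · · ·
    · · · · ·
    · · · · ·
T3:
  2·area = 4
  edge (0, 4)→(8, 10): d=(8,6) inclusive
  edge (8, 10)→(10, 12): d=(2,2) inclusive
  edge (10, 12)→(0, 4): d=(-10,-8) inclusive
    (0,1)@(1, 3): e=[-14,0,18] → ·  [on edge]
    (1,2)@(3, 5): e=[-10,0,14] → ·  [on edge]
    (2,3)@(5, 7): e=[-6,0,10] → ·  [on edge]
    (3,4)@(7, 9): e=[-2,0,6] → ·  [on edge]
    (4,5)@(9, 11): e=[2,0,2] → #  [on edge]
    (4,6)@(9, 13): e=[18,4,-18] → ·
  covered (1 px):
    · · · · ·
    · · · · ·
    · · · · ·
    · · · · ·
    · · · · ·
    · · · · #
    · · · · ·
    · · · · ·
    · · · · ·
    · · · · ·
    · · · · ·

Result: [[0,0],[1,1],[2,1],[2,2],[3,3]]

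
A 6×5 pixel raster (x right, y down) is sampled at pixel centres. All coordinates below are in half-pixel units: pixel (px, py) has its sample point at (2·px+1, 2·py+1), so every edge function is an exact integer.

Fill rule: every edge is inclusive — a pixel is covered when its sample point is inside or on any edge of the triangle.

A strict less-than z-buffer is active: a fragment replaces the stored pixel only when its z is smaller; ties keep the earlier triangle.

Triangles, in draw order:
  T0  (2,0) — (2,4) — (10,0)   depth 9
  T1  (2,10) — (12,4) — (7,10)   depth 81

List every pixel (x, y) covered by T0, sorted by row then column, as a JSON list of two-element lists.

T0:
  2·area = 32  (B↔C swapped to make it positive)
  edge (2, 0)→(10, 0): d=(8,0) inclusive
  edge (10, 0)→(2, 4): d=(-8,4) inclusive
  edge (2, 4)→(2, 0): d=(0,-4) inclusive
    (1,0)@(3, 1): e=[8,20,4] → █
    (2,0)@(5, 1): e=[8,12,12] → █
    (3,0)@(7, 1): e=[8,4,20] → █
    (4,0)@(9, 1): e=[8,-4,28] → ·
    (1,1)@(3, 3): e=[24,4,4] → █
    (2,1)@(5, 3): e=[24,-4,12] → ·
    (3,1)@(7, 3): e=[24,-12,20] → ·
    (1,2)@(3, 5): e=[40,-12,4] → ·
  covered (4 px):
    · █ █ █ · ·
    · █ · · · ·
    · · · · · ·
    · · · · · ·
    · · · · · ·
T1:
  2·area = 30
  edge (2, 10)→(12, 4): d=(10,-6) inclusive
  edge (12, 4)→(7, 10): d=(-5,6) inclusive
  edge (7, 10)→(2, 10): d=(-5,0) inclusive
    (5,2)@(11, 5): e=[4,1,25] → █
    (3,3)@(7, 7): e=[0,15,15] → █  [on edge]
    (4,3)@(9, 7): e=[12,3,15] → █
    (5,3)@(11, 7): e=[24,-9,15] → ·
    (2,4)@(5, 9): e=[8,17,5] → █
    (4,4)@(9, 9): e=[32,-7,5] → ·
  covered (5 px):
    · · · · · ·
    · · · · · ·
    · · · · · █
    · · · █ █ ·
    · · █ █ · ·

Final: [[1,0],[2,0],[3,0],[1,1]]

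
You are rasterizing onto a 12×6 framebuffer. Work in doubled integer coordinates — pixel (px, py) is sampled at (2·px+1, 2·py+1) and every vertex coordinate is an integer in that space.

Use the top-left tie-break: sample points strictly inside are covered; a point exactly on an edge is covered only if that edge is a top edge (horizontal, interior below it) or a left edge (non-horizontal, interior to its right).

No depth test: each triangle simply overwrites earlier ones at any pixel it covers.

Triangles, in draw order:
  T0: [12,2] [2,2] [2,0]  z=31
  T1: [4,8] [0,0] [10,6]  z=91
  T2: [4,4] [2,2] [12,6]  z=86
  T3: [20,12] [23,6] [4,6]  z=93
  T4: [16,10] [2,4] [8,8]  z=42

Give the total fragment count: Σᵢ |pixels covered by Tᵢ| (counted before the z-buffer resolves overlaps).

T0:
  2·area = 20
  edge (12, 2)→(2, 2): d=(-10,0) right/bottom  bias=-1
  edge (2, 2)→(2, 0): d=(0,-2) top-left  bias=+0
  edge (2, 0)→(12, 2): d=(10,2) right/bottom  bias=-1
    (1,0)@(3, 1): e=[10,2,8] → █
    (2,0)@(5, 1): e=[10,6,4] → █
    (3,0)@(7, 1): e=[10,10,0] → ·  [on edge]
    (1,1)@(3, 3): e=[-10,2,28] → ·
    (2,1)@(5, 3): e=[-10,6,24] → ·
    (8,1)@(17, 3): e=[-10,30,0] → ·  [on edge]
  covered (2 px):
    · █ █ · · · · · · · · ·
    · · · · · · · · · · · ·
    · · · · · · · · · · · ·
    · · · · · · · · · · · ·
    · · · · · · · · · · · ·
    · · · · · · · · · · · ·
T1:
  2·area = 56
  edge (4, 8)→(0, 0): d=(-4,-8) top-left  bias=+0
  edge (0, 0)→(10, 6): d=(10,6) right/bottom  bias=-1
  edge (10, 6)→(4, 8): d=(-6,2) right/bottom  bias=-1
    (0,0)@(1, 1): e=[4,4,48] → █
    (1,0)@(3, 1): e=[20,-8,44] → ·
    (0,1)@(1, 3): e=[-4,24,36] → ·
    (1,1)@(3, 3): e=[12,12,32] → █
    (2,1)@(5, 3): e=[28,0,28] → ·  [on edge]
    (9,1)@(19, 3): e=[140,-84,0] → ·  [on edge]
    (1,2)@(3, 5): e=[4,32,20] → █
    (2,2)@(5, 5): e=[20,20,16] → █
    (3,2)@(7, 5): e=[36,8,12] → █
    (4,2)@(9, 5): e=[52,-4,8] → ·
    (6,2)@(13, 5): e=[84,-28,0] → ·  [on edge]
    (1,3)@(3, 7): e=[-4,52,8] → ·
    (3,3)@(7, 7): e=[28,28,0] → ·  [on edge]
    (0,4)@(1, 9): e=[-28,84,0] → ·  [on edge]
    (7,4)@(15, 9): e=[84,0,-28] → ·  [on edge]
  covered (6 px):
    █ · · · · · · · · · · ·
    · █ · · · · · · · · · ·
    · █ █ █ · · · · · · · ·
    · · █ · · · · · · · · ·
    · · · · · · · · · · · ·
    · · · · · · · · · · · ·
T2:
  2·area = 12
  edge (4, 4)→(2, 2): d=(-2,-2) top-left  bias=+0
  edge (2, 2)→(12, 6): d=(10,4) right/bottom  bias=-1
  edge (12, 6)→(4, 4): d=(-8,-2) top-left  bias=+0
    (0,0)@(1, 1): e=[0,-6,18] → ·  [on edge]
    (1,1)@(3, 3): e=[0,6,6] → █  [on edge]
    (2,1)@(5, 3): e=[4,-2,10] → ·
    (1,2)@(3, 5): e=[-4,26,-10] → ·
    (2,2)@(5, 5): e=[0,18,-6] → ·  [on edge]
    (4,2)@(9, 5): e=[8,2,2] → █
    (5,2)@(11, 5): e=[12,-6,6] → ·
    (3,3)@(7, 7): e=[0,30,-18] → ·  [on edge]
    (4,3)@(9, 7): e=[4,22,-14] → ·
    (4,4)@(9, 9): e=[0,42,-30] → ·  [on edge]
    (5,5)@(11, 11): e=[0,54,-42] → ·  [on edge]
  covered (2 px):
    · · · · · · · · · · · ·
    · █ · · · · · · · · · ·
    · · · · █ · · · · · · ·
    · · · · · · · · · · · ·
    · · · · · · · · · · · ·
    · · · · · · · · · · · ·
T3:
  2·area = 114  (B↔C swapped to make it positive)
  edge (20, 12)→(4, 6): d=(-16,-6) top-left  bias=+0
  edge (4, 6)→(23, 6): d=(19,0) top-left  bias=+0
  edge (23, 6)→(20, 12): d=(-3,6) right/bottom  bias=-1
    (3,3)@(7, 7): e=[2,19,93] → █
    (4,3)@(9, 7): e=[14,19,81] → █
    (5,3)@(11, 7): e=[26,19,69] → █
    (6,3)@(13, 7): e=[38,19,57] → █
    (7,3)@(15, 7): e=[50,19,45] → █
    (8,3)@(17, 7): e=[62,19,33] → █
    (9,3)@(19, 7): e=[74,19,21] → █
    (10,3)@(21, 7): e=[86,19,9] → █
    (11,3)@(23, 7): e=[98,19,-3] → ·
    (3,4)@(7, 9): e=[-30,57,87] → ·
    (4,4)@(9, 9): e=[-18,57,75] → ·
    (5,4)@(11, 9): e=[-6,57,63] → ·
  covered (14 px):
    · · · · · · · · · · · ·
    · · · · · · · · · · · ·
    · · · · · · · · · · · ·
    · · · █ █ █ █ █ █ █ █ ·
    · · · · · · █ █ █ █ █ ·
    · · · · · · · · · █ · ·
T4:
  2·area = 20  (B↔C swapped to make it positive)
  edge (16, 10)→(8, 8): d=(-8,-2) top-left  bias=+0
  edge (8, 8)→(2, 4): d=(-6,-4) top-left  bias=+0
  edge (2, 4)→(16, 10): d=(14,6) right/bottom  bias=-1
    (3,3)@(7, 7): e=[6,2,12] → █
    (4,3)@(9, 7): e=[10,10,0] → ·  [on edge]
    (3,4)@(7, 9): e=[-10,-10,40] → ·
    (6,4)@(13, 9): e=[2,14,4] → █
    (7,4)@(15, 9): e=[6,22,-8] → ·
    (6,5)@(13, 11): e=[-14,2,32] → ·
  covered (2 px):
    · · · · · · · · · · · ·
    · · · · · · · · · · · ·
    · · · · · · · · · · · ·
    · · · █ · · · · · · · ·
    · · · · · · █ · · · · ·
    · · · · · · · · · · · ·

Final: 26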